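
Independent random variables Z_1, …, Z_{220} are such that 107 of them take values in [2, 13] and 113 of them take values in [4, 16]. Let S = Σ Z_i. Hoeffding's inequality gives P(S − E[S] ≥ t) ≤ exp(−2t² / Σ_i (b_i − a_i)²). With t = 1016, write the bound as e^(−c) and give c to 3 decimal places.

70.656

Σ(b_i − a_i)² = 107·11² + 113·12² = 29219.
c = 2t² / 29219 = 2·1016² / 29219 = 70.6565.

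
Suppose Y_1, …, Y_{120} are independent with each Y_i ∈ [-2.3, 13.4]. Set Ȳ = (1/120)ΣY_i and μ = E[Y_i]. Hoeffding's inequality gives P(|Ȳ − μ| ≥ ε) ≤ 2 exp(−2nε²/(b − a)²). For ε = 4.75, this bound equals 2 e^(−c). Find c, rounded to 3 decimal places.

c = 2nε²/(b − a)² = 2·120·4.75² / 15.7² = 21.9684.

21.968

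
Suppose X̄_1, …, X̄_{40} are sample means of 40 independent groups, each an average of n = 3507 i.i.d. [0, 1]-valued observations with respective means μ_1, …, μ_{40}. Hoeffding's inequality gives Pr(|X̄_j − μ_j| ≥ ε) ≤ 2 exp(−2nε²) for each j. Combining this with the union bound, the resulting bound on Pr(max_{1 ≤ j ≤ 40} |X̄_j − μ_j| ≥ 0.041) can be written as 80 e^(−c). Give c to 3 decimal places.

Union bound over the 40 events: Pr(max_{1 ≤ j ≤ 40} |X̄_j − μ_j| ≥ 0.041) ≤ 40·2·exp(−2nε²) = 80 exp(−2·3507·0.041²).
So c = 2·3507·0.041² = 11.7905.

11.791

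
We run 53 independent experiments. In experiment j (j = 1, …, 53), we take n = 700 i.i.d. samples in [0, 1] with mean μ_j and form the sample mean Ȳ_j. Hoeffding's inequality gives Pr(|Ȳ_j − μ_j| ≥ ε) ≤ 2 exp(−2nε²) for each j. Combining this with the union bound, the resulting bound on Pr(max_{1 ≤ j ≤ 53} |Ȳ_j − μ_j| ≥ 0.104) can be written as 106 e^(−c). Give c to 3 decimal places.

Union bound over the 53 events: Pr(max_{1 ≤ j ≤ 53} |Ȳ_j − μ_j| ≥ 0.104) ≤ 53·2·exp(−2nε²) = 106 exp(−2·700·0.104²).
So c = 2·700·0.104² = 15.1424.

15.142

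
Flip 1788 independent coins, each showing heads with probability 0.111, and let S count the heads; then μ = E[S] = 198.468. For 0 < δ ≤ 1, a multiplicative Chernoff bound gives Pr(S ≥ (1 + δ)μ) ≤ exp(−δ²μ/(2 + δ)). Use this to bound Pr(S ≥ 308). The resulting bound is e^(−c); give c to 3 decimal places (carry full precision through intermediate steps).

Write 308 = (1 + δ)μ, so δ = 308/198.468 − 1 = 0.5518875…
Then the exponent is δ²μ/(2 + δ) = (308 − μ)² / (μ·(2 + δ)) = 23.688089.

23.688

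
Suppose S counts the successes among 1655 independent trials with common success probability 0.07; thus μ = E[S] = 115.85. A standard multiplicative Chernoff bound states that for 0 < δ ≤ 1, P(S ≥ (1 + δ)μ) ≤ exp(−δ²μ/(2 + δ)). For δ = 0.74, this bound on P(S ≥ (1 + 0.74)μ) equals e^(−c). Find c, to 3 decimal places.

23.153

c = δ²μ/(2 + δ) = 0.74²·115.85/(2 + 0.74) = 23.1531.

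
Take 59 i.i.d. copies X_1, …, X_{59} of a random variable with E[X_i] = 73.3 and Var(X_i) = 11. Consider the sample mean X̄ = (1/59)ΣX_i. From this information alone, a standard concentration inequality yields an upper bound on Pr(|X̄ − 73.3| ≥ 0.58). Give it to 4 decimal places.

With mean and variance of each term known, Chebyshev's inequality bounds the deviation of the sum (or sample mean).
Var(X̄) = Var(X_i)/n = 11/59 = 0.18644.
Chebyshev: Pr(|X̄ − 73.3| ≥ 0.58) ≤ Var(X̄)/(0.58)² = 11/(59·0.58²) = 0.5542.

0.5542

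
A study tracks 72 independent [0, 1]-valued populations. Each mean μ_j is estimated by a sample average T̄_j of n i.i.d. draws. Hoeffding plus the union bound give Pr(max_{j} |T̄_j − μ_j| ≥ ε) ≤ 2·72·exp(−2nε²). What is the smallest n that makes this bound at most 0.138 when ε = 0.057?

1070

Need 2·72·exp(−2nε²) ≤ 0.138, i.e. exp(−2nε²) ≤ 0.138/144.
So 2nε² ≥ ln(144/0.138) = 6.950315.
Hence n ≥ 6.950315/(2·0.057²) = 1069.608.
The smallest integer n is 1070.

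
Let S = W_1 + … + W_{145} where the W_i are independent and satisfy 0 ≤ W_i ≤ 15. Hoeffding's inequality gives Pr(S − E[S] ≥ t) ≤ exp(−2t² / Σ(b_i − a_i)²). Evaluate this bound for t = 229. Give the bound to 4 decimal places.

0.0402

Σ(b_i − a_i)² = 145·(15)² = 32625.
Exponent = 2·229²/32625 = 3.2148.
Bound = exp(−3.2148) = 0.04016.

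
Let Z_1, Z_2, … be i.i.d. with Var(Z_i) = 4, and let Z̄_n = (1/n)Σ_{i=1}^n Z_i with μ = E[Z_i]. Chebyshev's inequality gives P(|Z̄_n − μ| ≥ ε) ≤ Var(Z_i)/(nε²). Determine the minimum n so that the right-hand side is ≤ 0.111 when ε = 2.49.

6

Require 4/(n·2.49²) ≤ 0.111, i.e. n ≥ 4/(0.111·2.49²) = 5.812.
The smallest integer n is 6.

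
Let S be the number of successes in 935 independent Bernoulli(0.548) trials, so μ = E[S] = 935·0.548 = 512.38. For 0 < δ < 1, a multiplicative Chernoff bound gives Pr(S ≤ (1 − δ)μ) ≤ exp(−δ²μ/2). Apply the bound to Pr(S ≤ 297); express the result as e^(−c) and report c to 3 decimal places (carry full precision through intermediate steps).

45.268

Write 297 = (1 − δ)μ, so δ = 1 − 297/512.38 = 0.4203521…
Then the exponent is δ²μ/2 = (μ − 297)²/(2μ) = 45.267716.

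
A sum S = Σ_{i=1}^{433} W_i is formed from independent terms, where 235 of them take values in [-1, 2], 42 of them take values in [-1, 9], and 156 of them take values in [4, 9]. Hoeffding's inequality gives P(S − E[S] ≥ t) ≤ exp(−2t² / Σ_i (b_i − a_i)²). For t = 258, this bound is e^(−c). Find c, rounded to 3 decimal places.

Σ(b_i − a_i)² = 235·3² + 42·10² + 156·5² = 10215.
c = 2t² / 10215 = 2·258² / 10215 = 13.0326.

13.033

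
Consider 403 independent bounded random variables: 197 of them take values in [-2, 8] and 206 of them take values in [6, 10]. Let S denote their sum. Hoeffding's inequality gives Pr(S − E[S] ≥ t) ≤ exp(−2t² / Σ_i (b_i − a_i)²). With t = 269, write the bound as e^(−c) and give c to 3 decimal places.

Σ(b_i − a_i)² = 197·10² + 206·4² = 22996.
c = 2t² / 22996 = 2·269² / 22996 = 6.2934.

6.293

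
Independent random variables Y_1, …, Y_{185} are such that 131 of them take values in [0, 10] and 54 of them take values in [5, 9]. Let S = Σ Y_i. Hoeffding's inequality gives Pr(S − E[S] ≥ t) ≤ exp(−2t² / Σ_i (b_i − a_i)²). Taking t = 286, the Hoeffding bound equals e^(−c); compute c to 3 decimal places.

11.715

Σ(b_i − a_i)² = 131·10² + 54·4² = 13964.
c = 2t² / 13964 = 2·286² / 13964 = 11.7153.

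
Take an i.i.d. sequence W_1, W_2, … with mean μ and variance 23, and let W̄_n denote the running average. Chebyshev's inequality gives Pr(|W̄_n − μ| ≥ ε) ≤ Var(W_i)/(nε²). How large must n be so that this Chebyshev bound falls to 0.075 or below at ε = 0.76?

531

Require 23/(n·0.76²) ≤ 0.075, i.e. n ≥ 23/(0.075·0.76²) = 530.933.
The smallest integer n is 531.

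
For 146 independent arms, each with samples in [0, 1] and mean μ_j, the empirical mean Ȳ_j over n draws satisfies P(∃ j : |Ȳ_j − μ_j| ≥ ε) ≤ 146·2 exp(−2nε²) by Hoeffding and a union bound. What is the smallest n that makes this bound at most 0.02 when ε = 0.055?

1585

Need 2·146·exp(−2nε²) ≤ 0.02, i.e. exp(−2nε²) ≤ 0.02/292.
So 2nε² ≥ ln(292/0.02) = 9.588777.
Hence n ≥ 9.588777/(2·0.055²) = 1584.922.
The smallest integer n is 1585.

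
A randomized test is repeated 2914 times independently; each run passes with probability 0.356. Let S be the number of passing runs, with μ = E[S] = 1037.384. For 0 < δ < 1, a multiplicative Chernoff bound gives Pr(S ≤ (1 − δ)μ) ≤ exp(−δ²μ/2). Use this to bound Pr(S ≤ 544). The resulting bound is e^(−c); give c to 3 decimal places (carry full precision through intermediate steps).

Write 544 = (1 − δ)μ, so δ = 1 − 544/1037.384 = 0.475604…
Then the exponent is δ²μ/2 = (μ − 544)²/(2μ) = 117.327707.

117.328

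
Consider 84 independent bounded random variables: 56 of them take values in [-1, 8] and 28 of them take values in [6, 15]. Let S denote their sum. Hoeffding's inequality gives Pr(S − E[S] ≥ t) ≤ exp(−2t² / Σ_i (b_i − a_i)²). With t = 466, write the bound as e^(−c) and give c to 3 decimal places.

Σ(b_i − a_i)² = 56·9² + 28·9² = 6804.
c = 2t² / 6804 = 2·466² / 6804 = 63.8319.

63.832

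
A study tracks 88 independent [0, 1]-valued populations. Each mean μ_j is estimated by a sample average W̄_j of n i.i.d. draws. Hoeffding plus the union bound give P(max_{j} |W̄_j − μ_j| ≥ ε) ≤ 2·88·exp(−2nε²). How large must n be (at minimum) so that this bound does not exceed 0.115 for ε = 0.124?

239

Need 2·88·exp(−2nε²) ≤ 0.115, i.e. exp(−2nε²) ≤ 0.115/176.
So 2nε² ≥ ln(176/0.115) = 7.333307.
Hence n ≥ 7.333307/(2·0.124²) = 238.466.
The smallest integer n is 239.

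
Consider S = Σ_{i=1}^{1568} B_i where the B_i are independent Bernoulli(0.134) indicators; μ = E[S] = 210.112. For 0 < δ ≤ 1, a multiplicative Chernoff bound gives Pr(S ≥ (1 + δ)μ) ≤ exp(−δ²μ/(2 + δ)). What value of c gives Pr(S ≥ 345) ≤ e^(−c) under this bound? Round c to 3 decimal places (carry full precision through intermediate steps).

32.777

Write 345 = (1 + δ)μ, so δ = 345/210.112 − 1 = 0.6419814…
Then the exponent is δ²μ/(2 + δ) = (345 − μ)² / (μ·(2 + δ)) = 32.776760.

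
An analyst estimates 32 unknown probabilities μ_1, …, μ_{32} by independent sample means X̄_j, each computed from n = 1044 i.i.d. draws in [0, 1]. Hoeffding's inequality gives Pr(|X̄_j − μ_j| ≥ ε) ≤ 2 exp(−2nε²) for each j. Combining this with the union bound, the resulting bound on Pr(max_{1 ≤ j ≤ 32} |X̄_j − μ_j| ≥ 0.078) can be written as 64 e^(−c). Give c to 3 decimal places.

Union bound over the 32 events: Pr(max_{1 ≤ j ≤ 32} |X̄_j − μ_j| ≥ 0.078) ≤ 32·2·exp(−2nε²) = 64 exp(−2·1044·0.078²).
So c = 2·1044·0.078² = 12.7034.

12.703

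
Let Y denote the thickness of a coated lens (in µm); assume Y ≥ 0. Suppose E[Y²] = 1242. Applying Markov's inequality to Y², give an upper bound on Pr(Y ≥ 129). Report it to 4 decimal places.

0.0746

Since Y ≥ 0, the event {Y ≥ 129} is the same as {Y² ≥ 16641}.
Markov's inequality applied to Y² gives Pr(Y² ≥ 16641) ≤ E[Y²]/16641 = 1242/16641 = 0.0746.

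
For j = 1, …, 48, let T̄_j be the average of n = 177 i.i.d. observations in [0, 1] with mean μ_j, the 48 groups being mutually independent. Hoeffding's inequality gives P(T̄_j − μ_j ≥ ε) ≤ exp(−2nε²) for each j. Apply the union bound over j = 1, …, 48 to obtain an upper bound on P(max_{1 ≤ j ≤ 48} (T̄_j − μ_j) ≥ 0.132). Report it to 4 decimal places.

Per-experiment Hoeffding bound: exp(−2·177·0.132²) = exp(−6.16810) = 0.0020952.
Union bound over 48 events: 48·0.0020952 = 0.10057.

0.1006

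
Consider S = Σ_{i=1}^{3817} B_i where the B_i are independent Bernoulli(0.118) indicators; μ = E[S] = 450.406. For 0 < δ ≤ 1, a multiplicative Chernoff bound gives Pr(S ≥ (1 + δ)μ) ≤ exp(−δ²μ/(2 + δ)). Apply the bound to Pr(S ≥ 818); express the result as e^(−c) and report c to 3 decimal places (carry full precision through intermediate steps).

Write 818 = (1 + δ)μ, so δ = 818/450.406 − 1 = 0.8161392…
Then the exponent is δ²μ/(2 + δ) = (818 − μ)² / (μ·(2 + δ)) = 106.531622.

106.532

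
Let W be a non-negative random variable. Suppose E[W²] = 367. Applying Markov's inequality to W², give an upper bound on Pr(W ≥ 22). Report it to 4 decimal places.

Since W ≥ 0, the event {W ≥ 22} is the same as {W² ≥ 484}.
Markov's inequality applied to W² gives Pr(W² ≥ 484) ≤ E[W²]/484 = 367/484 = 0.7583.

0.7583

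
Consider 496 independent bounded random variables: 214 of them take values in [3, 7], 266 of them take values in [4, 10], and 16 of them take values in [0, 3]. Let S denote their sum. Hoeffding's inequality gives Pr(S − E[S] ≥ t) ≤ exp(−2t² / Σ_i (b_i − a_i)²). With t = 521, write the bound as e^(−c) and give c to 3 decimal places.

Σ(b_i − a_i)² = 214·4² + 266·6² + 16·3² = 13144.
c = 2t² / 13144 = 2·521² / 13144 = 41.3026.

41.303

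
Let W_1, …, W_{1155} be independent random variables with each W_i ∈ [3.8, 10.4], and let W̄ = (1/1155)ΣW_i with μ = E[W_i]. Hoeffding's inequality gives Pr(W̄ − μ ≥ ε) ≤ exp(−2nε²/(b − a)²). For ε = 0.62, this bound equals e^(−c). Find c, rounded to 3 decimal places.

c = 2nε²/(b − a)² = 2·1155·0.62² / 6.6² = 20.3848.

20.385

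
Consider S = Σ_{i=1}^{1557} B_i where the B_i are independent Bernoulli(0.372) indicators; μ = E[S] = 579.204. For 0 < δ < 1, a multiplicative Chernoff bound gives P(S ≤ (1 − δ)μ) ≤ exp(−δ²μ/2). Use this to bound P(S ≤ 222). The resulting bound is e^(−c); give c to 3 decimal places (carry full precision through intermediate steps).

110.147

Write 222 = (1 − δ)μ, so δ = 1 − 222/579.204 = 0.6167154…
Then the exponent is δ²μ/2 = (μ − 222)²/(2μ) = 110.146596.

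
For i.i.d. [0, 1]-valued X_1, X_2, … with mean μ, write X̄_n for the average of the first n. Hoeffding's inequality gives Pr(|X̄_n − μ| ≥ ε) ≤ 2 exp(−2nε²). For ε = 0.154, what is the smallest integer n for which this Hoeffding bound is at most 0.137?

Require 2·exp(−2nε²) ≤ 0.137, i.e. 2nε² ≥ ln(2/0.137) = 2.680922.
So n ≥ 2.680922 / (2·0.154²) = 56.521.
The smallest integer n is 57.

57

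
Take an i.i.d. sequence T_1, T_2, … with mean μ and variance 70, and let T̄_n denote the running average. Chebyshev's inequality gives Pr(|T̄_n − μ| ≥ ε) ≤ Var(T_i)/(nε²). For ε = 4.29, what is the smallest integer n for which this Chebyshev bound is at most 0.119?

32

Require 70/(n·4.29²) ≤ 0.119, i.e. n ≥ 70/(0.119·4.29²) = 31.962.
The smallest integer n is 32.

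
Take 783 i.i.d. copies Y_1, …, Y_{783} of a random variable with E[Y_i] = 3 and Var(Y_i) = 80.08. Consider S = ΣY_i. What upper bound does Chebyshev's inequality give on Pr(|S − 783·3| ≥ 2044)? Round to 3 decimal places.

Var(S) = n·Var(Y_i) = 783·80.08 = 62702.64.
Chebyshev: Pr(|S − 783·3| ≥ 2044) ≤ Var(S)/2044² = 62702.64/4177936 = 0.0150.

0.015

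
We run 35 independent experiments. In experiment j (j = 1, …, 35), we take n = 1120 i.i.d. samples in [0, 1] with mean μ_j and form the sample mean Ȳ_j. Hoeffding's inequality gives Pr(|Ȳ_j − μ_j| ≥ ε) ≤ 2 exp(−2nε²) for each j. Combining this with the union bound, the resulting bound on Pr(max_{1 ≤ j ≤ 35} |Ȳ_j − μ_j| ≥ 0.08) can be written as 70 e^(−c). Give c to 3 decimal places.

Union bound over the 35 events: Pr(max_{1 ≤ j ≤ 35} |Ȳ_j − μ_j| ≥ 0.08) ≤ 35·2·exp(−2nε²) = 70 exp(−2·1120·0.08²).
So c = 2·1120·0.08² = 14.3360.

14.336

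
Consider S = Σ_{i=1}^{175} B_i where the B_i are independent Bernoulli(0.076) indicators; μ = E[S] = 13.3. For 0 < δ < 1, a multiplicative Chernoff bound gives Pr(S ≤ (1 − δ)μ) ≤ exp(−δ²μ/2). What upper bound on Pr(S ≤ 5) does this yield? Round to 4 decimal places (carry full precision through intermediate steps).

Write 5 = (1 − δ)μ, so δ = 1 − 5/13.3 = 0.6240602…
Then the exponent is δ²μ/2 = (μ − 5)²/(2μ) = 2.589850.
Bound = exp(−2.589850) = 0.07503.

0.0750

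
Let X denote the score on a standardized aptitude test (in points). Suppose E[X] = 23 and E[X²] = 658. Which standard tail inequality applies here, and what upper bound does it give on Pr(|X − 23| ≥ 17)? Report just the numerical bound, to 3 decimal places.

0.446

The first two moments determine the variance, so Chebyshev's inequality is the sharpest standard bound available.
Var(X) = E[X²] − (E[X])² = 658 − 529 = 129.
Chebyshev's inequality: Pr(|X − μ| ≥ t) ≤ Var(X)/t² = 129/289 = 0.4464.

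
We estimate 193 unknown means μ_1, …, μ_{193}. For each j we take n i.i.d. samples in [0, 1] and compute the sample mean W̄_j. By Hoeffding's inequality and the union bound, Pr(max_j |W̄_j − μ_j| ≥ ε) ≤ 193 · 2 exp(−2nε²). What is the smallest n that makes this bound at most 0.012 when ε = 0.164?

Need 2·193·exp(−2nε²) ≤ 0.012, i.e. exp(−2nε²) ≤ 0.012/386.
So 2nε² ≥ ln(386/0.012) = 10.378686.
Hence n ≥ 10.378686/(2·0.164²) = 192.941.
The smallest integer n is 193.

193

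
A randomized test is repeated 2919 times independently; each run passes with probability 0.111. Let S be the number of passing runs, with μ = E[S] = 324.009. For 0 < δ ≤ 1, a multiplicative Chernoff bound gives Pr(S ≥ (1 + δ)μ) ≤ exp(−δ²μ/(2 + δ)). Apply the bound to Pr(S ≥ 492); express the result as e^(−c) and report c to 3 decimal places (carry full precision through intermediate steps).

Write 492 = (1 + δ)μ, so δ = 492/324.009 − 1 = 0.5184763…
Then the exponent is δ²μ/(2 + δ) = (492 − μ)² / (μ·(2 + δ)) = 34.584148.

34.584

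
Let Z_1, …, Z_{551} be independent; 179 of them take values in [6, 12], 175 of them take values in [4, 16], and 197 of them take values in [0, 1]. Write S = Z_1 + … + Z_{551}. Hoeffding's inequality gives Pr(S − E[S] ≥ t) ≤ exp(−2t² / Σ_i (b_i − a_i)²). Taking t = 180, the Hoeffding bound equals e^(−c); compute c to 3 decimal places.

2.035

Σ(b_i − a_i)² = 179·6² + 175·12² + 197·1² = 31841.
c = 2t² / 31841 = 2·180² / 31841 = 2.0351.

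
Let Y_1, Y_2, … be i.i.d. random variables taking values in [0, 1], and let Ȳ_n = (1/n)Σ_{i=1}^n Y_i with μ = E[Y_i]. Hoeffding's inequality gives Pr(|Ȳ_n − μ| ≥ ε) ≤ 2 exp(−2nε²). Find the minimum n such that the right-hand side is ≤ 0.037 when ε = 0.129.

Require 2·exp(−2nε²) ≤ 0.037, i.e. 2nε² ≥ ln(2/0.037) = 3.989985.
So n ≥ 3.989985 / (2·0.129²) = 119.884.
The smallest integer n is 120.

120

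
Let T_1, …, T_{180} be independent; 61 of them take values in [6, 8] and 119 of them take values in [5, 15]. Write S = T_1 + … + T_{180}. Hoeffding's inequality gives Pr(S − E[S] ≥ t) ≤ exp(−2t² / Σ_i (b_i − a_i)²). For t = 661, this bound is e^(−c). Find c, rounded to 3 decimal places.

Σ(b_i − a_i)² = 61·2² + 119·10² = 12144.
c = 2t² / 12144 = 2·661² / 12144 = 71.9567.

71.957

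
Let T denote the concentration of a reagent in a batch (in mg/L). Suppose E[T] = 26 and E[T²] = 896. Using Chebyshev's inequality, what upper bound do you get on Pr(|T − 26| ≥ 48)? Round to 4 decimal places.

Var(T) = E[T²] − (E[T])² = 896 − 676 = 220.
Chebyshev's inequality: Pr(|T − μ| ≥ t) ≤ Var(T)/t² = 220/2304 = 0.0955.

0.0955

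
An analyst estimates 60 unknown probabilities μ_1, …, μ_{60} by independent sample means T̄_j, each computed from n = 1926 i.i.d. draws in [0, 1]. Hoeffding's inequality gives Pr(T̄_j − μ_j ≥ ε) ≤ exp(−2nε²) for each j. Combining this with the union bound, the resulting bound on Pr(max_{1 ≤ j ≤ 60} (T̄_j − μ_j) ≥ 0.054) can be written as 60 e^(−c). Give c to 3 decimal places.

Union bound over the 60 events: Pr(max_{1 ≤ j ≤ 60} (T̄_j − μ_j) ≥ 0.054) ≤ 60·exp(−2nε²) = 60 exp(−2·1926·0.054²).
So c = 2·1926·0.054² = 11.2324.

11.232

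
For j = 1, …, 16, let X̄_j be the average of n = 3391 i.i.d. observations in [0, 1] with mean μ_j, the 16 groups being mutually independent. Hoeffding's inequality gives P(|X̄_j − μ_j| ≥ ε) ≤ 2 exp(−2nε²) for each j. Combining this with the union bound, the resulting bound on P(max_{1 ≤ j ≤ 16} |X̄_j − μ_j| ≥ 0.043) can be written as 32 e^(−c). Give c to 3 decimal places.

12.540

Union bound over the 16 events: P(max_{1 ≤ j ≤ 16} |X̄_j − μ_j| ≥ 0.043) ≤ 16·2·exp(−2nε²) = 32 exp(−2·3391·0.043²).
So c = 2·3391·0.043² = 12.5399.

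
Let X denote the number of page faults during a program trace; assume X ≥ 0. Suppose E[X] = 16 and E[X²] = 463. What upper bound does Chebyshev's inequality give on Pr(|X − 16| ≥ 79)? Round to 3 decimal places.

Var(X) = E[X²] − (E[X])² = 463 − 256 = 207.
Chebyshev's inequality: Pr(|X − μ| ≥ t) ≤ Var(X)/t² = 207/6241 = 0.0332.

0.033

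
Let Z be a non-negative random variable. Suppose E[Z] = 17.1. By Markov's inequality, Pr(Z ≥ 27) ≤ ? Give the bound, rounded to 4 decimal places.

Markov's inequality: for a non-negative random variable, Pr(Z ≥ a) ≤ E[Z]/a.
Here E[Z] = 17.1 and a = 27, so the bound is 17.1/27 = 0.6333.

0.6333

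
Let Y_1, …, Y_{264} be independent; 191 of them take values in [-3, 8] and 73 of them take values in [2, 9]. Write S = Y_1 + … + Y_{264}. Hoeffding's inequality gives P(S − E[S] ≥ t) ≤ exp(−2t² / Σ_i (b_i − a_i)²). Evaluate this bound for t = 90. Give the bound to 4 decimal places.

Σ(b_i − a_i)² = 191·11² + 73·7² = 26688.
Exponent = 2·90² / 26688 = 0.60701.
Bound = exp(−0.60701) = 0.54498.

0.5450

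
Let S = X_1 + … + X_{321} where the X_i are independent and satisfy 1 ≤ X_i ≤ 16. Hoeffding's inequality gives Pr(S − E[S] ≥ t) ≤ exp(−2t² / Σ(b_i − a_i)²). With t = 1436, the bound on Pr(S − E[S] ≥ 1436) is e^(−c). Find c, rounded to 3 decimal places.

57.102

Σ(b_i − a_i)² = 321·(15)² = 72225.
c = 2t²/72225 = 2·1436²/72225 = 57.1020.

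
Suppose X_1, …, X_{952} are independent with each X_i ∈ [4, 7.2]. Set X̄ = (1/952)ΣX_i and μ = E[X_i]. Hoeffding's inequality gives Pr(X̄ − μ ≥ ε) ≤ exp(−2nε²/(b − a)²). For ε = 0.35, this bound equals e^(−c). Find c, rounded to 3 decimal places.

22.777

c = 2nε²/(b − a)² = 2·952·0.35² / 3.2² = 22.7773.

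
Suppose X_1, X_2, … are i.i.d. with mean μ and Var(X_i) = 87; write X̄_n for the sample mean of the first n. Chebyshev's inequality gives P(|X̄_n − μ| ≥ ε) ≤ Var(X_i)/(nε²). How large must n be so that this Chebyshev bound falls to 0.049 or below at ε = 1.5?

Require 87/(n·1.5²) ≤ 0.049, i.e. n ≥ 87/(0.049·1.5²) = 789.116.
The smallest integer n is 790.

790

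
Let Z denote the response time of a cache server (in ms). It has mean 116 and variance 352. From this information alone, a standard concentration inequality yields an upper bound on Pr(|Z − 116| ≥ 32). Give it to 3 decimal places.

Mean and variance are known, so Chebyshev's inequality applies.
Chebyshev: Pr(|Z − μ| ≥ t) ≤ Var(Z)/t².
Bound = 352 / 1024 = 0.3438.

0.344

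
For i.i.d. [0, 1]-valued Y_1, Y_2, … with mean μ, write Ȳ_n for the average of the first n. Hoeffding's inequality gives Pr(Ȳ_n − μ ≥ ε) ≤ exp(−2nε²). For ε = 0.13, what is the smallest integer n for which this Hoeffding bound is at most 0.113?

65

Require exp(−2nε²) ≤ 0.113, i.e. 2nε² ≥ ln(1/0.113) = 2.180367.
So n ≥ 2.180367 / (2·0.13²) = 64.508.
The smallest integer n is 65.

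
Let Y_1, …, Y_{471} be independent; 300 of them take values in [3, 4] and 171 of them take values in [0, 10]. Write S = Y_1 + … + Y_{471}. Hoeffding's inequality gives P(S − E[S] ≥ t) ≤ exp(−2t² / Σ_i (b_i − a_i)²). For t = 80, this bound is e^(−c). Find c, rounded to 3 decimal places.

Σ(b_i − a_i)² = 300·1² + 171·10² = 17400.
c = 2t² / 17400 = 2·80² / 17400 = 0.7356.

0.736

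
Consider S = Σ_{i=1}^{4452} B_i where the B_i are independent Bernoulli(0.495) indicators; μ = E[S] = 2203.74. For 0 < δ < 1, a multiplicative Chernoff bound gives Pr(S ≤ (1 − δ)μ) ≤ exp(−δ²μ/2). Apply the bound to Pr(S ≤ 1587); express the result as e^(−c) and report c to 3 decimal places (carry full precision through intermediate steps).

Write 1587 = (1 − δ)μ, so δ = 1 − 1587/2203.74 = 0.2798606…
Then the exponent is δ²μ/2 = (μ − 1587)²/(2μ) = 86.300613.

86.301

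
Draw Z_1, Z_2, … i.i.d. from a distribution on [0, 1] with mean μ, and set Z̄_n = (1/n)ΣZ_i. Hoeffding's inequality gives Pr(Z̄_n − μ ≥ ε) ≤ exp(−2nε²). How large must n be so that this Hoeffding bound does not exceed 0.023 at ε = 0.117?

138

Require exp(−2nε²) ≤ 0.023, i.e. 2nε² ≥ ln(1/0.023) = 3.772261.
So n ≥ 3.772261 / (2·0.117²) = 137.784.
The smallest integer n is 138.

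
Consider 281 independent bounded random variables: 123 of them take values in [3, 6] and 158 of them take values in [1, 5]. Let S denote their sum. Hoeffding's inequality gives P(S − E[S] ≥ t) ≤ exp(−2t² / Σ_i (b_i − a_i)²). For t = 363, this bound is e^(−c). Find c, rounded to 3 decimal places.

Σ(b_i − a_i)² = 123·3² + 158·4² = 3635.
c = 2t² / 3635 = 2·363² / 3635 = 72.5001.

72.500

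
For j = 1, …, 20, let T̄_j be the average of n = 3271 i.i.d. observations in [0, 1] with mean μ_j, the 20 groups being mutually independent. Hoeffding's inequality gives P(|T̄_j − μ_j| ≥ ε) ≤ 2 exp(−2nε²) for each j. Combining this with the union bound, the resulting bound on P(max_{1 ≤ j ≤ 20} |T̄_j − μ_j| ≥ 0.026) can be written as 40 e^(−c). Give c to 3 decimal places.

4.422

Union bound over the 20 events: P(max_{1 ≤ j ≤ 20} |T̄_j − μ_j| ≥ 0.026) ≤ 20·2·exp(−2nε²) = 40 exp(−2·3271·0.026²).
So c = 2·3271·0.026² = 4.4224.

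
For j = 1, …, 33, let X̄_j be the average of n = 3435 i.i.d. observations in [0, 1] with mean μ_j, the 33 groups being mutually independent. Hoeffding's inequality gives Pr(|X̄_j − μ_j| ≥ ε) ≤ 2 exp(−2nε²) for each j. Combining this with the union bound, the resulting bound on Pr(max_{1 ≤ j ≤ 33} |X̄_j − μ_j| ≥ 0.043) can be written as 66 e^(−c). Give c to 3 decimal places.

Union bound over the 33 events: Pr(max_{1 ≤ j ≤ 33} |X̄_j − μ_j| ≥ 0.043) ≤ 33·2·exp(−2nε²) = 66 exp(−2·3435·0.043²).
So c = 2·3435·0.043² = 12.7026.

12.703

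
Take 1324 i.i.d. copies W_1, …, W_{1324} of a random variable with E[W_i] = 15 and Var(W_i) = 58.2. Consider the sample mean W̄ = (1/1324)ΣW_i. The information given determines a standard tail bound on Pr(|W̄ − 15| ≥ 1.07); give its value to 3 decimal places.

With mean and variance of each term known, Chebyshev's inequality bounds the deviation of the sum (or sample mean).
Var(W̄) = Var(W_i)/n = 58.2/1324 = 0.043958.
Chebyshev: Pr(|W̄ − 15| ≥ 1.07) ≤ Var(W̄)/(1.07)² = 58.2/(1324·1.07²) = 0.0384.

0.038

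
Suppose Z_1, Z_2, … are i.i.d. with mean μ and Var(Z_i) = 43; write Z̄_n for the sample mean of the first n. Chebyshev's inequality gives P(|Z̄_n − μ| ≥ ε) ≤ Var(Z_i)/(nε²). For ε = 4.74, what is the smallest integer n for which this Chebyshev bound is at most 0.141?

Require 43/(n·4.74²) ≤ 0.141, i.e. n ≥ 43/(0.141·4.74²) = 13.574.
The smallest integer n is 14.

14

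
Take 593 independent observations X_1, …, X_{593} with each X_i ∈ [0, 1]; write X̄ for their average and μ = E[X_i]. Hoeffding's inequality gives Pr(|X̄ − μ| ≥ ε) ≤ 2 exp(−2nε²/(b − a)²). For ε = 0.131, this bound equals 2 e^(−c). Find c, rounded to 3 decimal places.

20.353

c = 2nε²/(b − a)² = 2·593·0.131² / 1² = 20.3529.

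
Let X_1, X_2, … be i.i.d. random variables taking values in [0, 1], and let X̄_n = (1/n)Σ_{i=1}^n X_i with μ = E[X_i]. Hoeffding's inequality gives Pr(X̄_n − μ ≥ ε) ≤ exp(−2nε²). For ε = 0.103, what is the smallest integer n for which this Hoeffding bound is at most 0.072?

125

Require exp(−2nε²) ≤ 0.072, i.e. 2nε² ≥ ln(1/0.072) = 2.631089.
So n ≥ 2.631089 / (2·0.103²) = 124.003.
The smallest integer n is 125.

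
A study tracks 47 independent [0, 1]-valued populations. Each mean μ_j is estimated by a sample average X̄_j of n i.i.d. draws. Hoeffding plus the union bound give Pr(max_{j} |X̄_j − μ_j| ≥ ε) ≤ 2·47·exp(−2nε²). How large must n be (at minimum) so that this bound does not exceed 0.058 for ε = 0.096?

401

Need 2·47·exp(−2nε²) ≤ 0.058, i.e. exp(−2nε²) ≤ 0.058/94.
So 2nε² ≥ ln(94/0.058) = 7.390607.
Hence n ≥ 7.390607/(2·0.096²) = 400.966.
The smallest integer n is 401.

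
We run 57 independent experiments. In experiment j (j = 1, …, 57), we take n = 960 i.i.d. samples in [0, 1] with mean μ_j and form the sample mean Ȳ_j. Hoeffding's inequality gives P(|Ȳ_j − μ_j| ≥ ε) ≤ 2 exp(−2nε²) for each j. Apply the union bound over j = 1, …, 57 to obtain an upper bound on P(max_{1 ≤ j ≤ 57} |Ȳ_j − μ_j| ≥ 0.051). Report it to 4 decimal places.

Per-experiment Hoeffding bound: 2·exp(−2·960·0.051²) = 2·exp(−4.99392) = 0.013558.
Union bound over 57 events: 57·0.013558 = 0.77281.

0.7728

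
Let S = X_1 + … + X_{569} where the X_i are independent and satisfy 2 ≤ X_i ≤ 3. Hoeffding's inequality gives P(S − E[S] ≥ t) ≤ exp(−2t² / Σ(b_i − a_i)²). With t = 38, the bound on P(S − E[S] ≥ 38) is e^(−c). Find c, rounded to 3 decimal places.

Σ(b_i − a_i)² = 569·(1)² = 569.
c = 2t²/569 = 2·38²/569 = 5.0756.

5.076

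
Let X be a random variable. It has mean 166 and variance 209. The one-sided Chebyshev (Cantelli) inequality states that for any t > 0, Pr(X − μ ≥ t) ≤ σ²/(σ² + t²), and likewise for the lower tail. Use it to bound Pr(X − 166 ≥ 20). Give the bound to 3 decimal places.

0.343

Here σ² = 209 and t = 20, so σ² + t² = 609.
Cantelli's bound: 209/609 = 0.3432.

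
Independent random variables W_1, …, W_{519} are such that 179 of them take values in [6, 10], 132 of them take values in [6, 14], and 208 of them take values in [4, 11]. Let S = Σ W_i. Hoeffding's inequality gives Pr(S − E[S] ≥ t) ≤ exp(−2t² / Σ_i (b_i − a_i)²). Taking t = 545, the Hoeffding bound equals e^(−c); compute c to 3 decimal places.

Σ(b_i − a_i)² = 179·4² + 132·8² + 208·7² = 21504.
c = 2t² / 21504 = 2·545² / 21504 = 27.6251.

27.625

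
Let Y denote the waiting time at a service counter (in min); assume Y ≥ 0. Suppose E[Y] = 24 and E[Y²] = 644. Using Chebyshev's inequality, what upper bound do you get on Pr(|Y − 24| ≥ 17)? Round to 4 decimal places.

0.2353

Var(Y) = E[Y²] − (E[Y])² = 644 − 576 = 68.
Chebyshev's inequality: Pr(|Y − μ| ≥ t) ≤ Var(Y)/t² = 68/289 = 0.2353.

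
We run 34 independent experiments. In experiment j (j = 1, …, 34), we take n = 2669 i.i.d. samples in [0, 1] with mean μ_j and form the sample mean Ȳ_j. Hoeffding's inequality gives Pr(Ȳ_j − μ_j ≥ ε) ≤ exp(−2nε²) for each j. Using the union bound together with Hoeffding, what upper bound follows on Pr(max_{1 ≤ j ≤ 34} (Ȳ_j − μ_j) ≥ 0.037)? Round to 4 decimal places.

0.0228

Per-experiment Hoeffding bound: exp(−2·2669·0.037²) = exp(−7.30772) = 0.00067034.
Union bound over 34 events: 34·0.00067034 = 0.02279.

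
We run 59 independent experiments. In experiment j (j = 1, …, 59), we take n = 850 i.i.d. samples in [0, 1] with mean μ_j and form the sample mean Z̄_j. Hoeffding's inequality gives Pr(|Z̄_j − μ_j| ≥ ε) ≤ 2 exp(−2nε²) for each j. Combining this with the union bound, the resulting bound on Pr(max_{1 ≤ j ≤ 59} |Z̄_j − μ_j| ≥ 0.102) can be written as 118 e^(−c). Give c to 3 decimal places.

Union bound over the 59 events: Pr(max_{1 ≤ j ≤ 59} |Z̄_j − μ_j| ≥ 0.102) ≤ 59·2·exp(−2nε²) = 118 exp(−2·850·0.102²).
So c = 2·850·0.102² = 17.6868.

17.687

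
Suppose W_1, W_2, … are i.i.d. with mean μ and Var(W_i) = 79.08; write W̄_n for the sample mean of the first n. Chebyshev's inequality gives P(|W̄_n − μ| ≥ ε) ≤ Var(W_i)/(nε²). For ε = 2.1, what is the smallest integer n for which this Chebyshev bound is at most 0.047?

382

Require 79.08/(n·2.1²) ≤ 0.047, i.e. n ≥ 79.08/(0.047·2.1²) = 381.531.
The smallest integer n is 382.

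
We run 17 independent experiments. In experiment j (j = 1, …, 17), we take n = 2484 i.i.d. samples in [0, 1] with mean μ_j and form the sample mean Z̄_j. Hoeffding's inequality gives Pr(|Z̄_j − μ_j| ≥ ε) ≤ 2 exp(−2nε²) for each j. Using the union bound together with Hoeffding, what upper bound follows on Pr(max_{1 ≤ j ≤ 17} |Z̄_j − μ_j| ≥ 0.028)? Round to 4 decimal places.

0.6917

Per-experiment Hoeffding bound: 2·exp(−2·2484·0.028²) = 2·exp(−3.89491) = 0.04069.
Union bound over 17 events: 17·0.04069 = 0.69174.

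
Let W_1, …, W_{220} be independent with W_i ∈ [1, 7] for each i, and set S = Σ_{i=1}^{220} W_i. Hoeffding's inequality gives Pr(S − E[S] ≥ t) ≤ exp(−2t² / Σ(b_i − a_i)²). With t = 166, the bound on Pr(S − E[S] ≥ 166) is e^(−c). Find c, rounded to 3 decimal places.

Σ(b_i − a_i)² = 220·(6)² = 7920.
c = 2t²/7920 = 2·166²/7920 = 6.9586.

6.959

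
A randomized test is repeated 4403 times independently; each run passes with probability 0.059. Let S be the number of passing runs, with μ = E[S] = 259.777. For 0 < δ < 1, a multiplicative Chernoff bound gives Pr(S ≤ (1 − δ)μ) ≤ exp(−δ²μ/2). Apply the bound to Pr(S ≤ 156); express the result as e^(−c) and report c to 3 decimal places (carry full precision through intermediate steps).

Write 156 = (1 − δ)μ, so δ = 1 − 156/259.777 = 0.3994849…
Then the exponent is δ²μ/2 = (μ − 156)²/(2μ) = 20.728674.

20.729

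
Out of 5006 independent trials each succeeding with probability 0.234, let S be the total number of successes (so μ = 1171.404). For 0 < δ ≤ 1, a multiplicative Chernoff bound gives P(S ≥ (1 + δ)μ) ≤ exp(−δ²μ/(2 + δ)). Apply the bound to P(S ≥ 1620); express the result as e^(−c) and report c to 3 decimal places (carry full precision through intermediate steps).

72.092

Write 1620 = (1 + δ)μ, so δ = 1620/1171.404 − 1 = 0.3829558…
Then the exponent is δ²μ/(2 + δ) = (1620 − μ)² / (μ·(2 + δ)) = 72.092170.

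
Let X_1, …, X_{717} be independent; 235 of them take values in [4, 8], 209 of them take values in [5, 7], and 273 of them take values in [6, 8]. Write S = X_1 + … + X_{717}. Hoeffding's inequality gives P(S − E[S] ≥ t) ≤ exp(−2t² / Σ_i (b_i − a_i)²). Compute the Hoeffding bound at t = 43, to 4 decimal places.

Σ(b_i − a_i)² = 235·4² + 209·2² + 273·2² = 5688.
Exponent = 2·43² / 5688 = 0.65014.
Bound = exp(−0.65014) = 0.52197.

0.5220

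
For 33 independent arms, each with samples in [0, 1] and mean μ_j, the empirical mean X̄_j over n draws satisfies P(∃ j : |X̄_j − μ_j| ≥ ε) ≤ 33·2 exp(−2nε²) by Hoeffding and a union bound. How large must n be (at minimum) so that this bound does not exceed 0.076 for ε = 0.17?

Need 2·33·exp(−2nε²) ≤ 0.076, i.e. exp(−2nε²) ≤ 0.076/66.
So 2nε² ≥ ln(66/0.076) = 6.766677.
Hence n ≥ 6.766677/(2·0.17²) = 117.071.
The smallest integer n is 118.

118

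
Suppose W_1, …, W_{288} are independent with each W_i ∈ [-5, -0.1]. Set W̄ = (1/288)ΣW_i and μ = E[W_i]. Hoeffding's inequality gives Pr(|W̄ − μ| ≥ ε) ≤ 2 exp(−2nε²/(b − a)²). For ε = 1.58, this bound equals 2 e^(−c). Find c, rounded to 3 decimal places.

c = 2nε²/(b − a)² = 2·288·1.58² / 4.9² = 59.8886.

59.889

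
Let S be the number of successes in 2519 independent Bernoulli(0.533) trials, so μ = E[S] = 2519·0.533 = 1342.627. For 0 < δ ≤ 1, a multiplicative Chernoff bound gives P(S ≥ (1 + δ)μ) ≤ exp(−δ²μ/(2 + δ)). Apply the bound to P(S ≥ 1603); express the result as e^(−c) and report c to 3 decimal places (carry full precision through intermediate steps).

23.015

Write 1603 = (1 + δ)μ, so δ = 1603/1342.627 − 1 = 0.193928…
Then the exponent is δ²μ/(2 + δ) = (1603 − μ)² / (μ·(2 + δ)) = 23.015168.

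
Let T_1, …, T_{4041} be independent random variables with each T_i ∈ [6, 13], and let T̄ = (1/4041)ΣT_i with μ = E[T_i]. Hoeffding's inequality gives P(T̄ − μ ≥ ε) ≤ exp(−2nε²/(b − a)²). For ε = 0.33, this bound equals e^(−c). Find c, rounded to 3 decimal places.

17.962

c = 2nε²/(b − a)² = 2·4041·0.33² / 7² = 17.9618.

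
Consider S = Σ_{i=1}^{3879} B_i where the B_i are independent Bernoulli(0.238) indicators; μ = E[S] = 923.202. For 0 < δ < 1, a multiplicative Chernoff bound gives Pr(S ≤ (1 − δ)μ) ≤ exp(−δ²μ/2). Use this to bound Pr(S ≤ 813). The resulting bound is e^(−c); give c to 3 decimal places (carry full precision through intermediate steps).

Write 813 = (1 − δ)μ, so δ = 1 − 813/923.202 = 0.1193693…
Then the exponent is δ²μ/2 = (μ − 813)²/(2μ) = 6.577369.

6.577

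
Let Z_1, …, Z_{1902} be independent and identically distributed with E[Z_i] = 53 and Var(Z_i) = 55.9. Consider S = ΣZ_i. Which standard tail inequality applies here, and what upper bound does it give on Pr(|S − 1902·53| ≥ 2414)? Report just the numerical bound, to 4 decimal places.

With mean and variance of each term known, Chebyshev's inequality bounds the deviation of the sum (or sample mean).
Var(S) = n·Var(Z_i) = 1902·55.9 = 106321.8.
Chebyshev: Pr(|S − 1902·53| ≥ 2414) ≤ Var(S)/2414² = 106321.8/5827396 = 0.0182.

0.0182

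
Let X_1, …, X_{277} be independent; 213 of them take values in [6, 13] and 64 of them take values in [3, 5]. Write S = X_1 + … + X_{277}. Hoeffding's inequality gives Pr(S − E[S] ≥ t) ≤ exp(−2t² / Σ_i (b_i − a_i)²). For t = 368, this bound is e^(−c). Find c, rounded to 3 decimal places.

Σ(b_i − a_i)² = 213·7² + 64·2² = 10693.
c = 2t² / 10693 = 2·368² / 10693 = 25.3295.

25.329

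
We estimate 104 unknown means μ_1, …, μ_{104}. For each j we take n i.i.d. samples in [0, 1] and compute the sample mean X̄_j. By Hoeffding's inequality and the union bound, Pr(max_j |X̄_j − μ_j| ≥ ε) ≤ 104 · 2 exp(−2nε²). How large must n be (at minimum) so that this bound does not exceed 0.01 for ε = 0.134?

Need 2·104·exp(−2nε²) ≤ 0.01, i.e. exp(−2nε²) ≤ 0.01/208.
So 2nε² ≥ ln(208/0.01) = 9.942708.
Hence n ≥ 9.942708/(2·0.134²) = 276.863.
The smallest integer n is 277.

277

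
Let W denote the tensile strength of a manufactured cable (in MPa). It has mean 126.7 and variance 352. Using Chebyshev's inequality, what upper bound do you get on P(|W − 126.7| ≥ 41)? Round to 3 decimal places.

0.209

Chebyshev: P(|W − μ| ≥ t) ≤ Var(W)/t².
Bound = 352 / 1681 = 0.2094.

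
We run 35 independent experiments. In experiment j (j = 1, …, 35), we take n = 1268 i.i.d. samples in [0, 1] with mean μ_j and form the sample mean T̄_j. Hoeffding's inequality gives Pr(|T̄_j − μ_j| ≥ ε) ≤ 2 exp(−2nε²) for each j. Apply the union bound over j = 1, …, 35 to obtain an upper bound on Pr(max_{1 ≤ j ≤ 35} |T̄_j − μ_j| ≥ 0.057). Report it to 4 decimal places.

Per-experiment Hoeffding bound: 2·exp(−2·1268·0.057²) = 2·exp(−8.23946) = 0.00052805.
Union bound over 35 events: 35·0.00052805 = 0.01848.

0.0185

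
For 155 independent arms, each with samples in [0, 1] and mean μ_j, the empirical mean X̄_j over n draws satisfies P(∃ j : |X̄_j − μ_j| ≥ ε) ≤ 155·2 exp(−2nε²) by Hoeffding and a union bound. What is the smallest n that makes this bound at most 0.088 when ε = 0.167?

Need 2·155·exp(−2nε²) ≤ 0.088, i.e. exp(−2nε²) ≤ 0.088/310.
So 2nε² ≥ ln(310/0.088) = 8.166991.
Hence n ≥ 8.166991/(2·0.167²) = 146.420.
The smallest integer n is 147.

147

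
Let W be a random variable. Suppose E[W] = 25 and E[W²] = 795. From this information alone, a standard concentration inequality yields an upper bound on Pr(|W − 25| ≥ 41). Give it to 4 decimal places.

0.1011

The first two moments determine the variance, so Chebyshev's inequality is the sharpest standard bound available.
Var(W) = E[W²] − (E[W])² = 795 − 625 = 170.
Chebyshev's inequality: Pr(|W − μ| ≥ t) ≤ Var(W)/t² = 170/1681 = 0.1011.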